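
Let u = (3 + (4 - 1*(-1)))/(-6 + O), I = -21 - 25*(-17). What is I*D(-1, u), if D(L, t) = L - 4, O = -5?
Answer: -2020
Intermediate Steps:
I = 404 (I = -21 + 425 = 404)
u = -8/11 (u = (3 + (4 - 1*(-1)))/(-6 - 5) = (3 + (4 + 1))/(-11) = (3 + 5)*(-1/11) = 8*(-1/11) = -8/11 ≈ -0.72727)
D(L, t) = -4 + L
I*D(-1, u) = 404*(-4 - 1) = 404*(-5) = -2020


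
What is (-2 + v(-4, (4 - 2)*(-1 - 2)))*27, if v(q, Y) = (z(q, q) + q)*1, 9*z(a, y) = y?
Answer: -174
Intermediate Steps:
z(a, y) = y/9
v(q, Y) = 10*q/9 (v(q, Y) = (q/9 + q)*1 = (10*q/9)*1 = 10*q/9)
(-2 + v(-4, (4 - 2)*(-1 - 2)))*27 = (-2 + (10/9)*(-4))*27 = (-2 - 40/9)*27 = -58/9*27 = -174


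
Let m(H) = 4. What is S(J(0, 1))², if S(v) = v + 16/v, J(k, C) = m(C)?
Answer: 64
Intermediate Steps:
J(k, C) = 4
S(J(0, 1))² = (4 + 16/4)² = (4 + 16*(¼))² = (4 + 4)² = 8² = 64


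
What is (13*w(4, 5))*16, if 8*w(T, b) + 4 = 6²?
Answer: 832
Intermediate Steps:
w(T, b) = 4 (w(T, b) = -½ + (⅛)*6² = -½ + (⅛)*36 = -½ + 9/2 = 4)
(13*w(4, 5))*16 = (13*4)*16 = 52*16 = 832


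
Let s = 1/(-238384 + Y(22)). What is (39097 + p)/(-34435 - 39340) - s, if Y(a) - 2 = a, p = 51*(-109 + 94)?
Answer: -1827348349/3517001800 ≈ -0.51958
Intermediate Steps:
p = -765 (p = 51*(-15) = -765)
Y(a) = 2 + a
s = -1/238360 (s = 1/(-238384 + (2 + 22)) = 1/(-238384 + 24) = 1/(-238360) = -1/238360 ≈ -4.1953e-6)
(39097 + p)/(-34435 - 39340) - s = (39097 - 765)/(-34435 - 39340) - 1*(-1/238360) = 38332/(-73775) + 1/238360 = 38332*(-1/73775) + 1/238360 = -38332/73775 + 1/238360 = -1827348349/3517001800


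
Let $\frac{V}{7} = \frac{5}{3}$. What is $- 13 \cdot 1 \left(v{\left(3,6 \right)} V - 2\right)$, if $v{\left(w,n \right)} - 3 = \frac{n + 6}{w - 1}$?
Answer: $-1339$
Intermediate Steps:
$V = \frac{35}{3}$ ($V = 7 \cdot \frac{5}{3} = \frac{35}{3} \approx 11.667$)
$v{\left(w,n \right)} = 3 + \frac{6 + n}{-1 + w}$ ($v{\left(w,n \right)} = 3 + \frac{n + 6}{w - 1} = 3 + \frac{6 + n}{-1 + w}$)
$- 13 \cdot 1 \left(v{\left(3,6 \right)} V - 2\right) = - 13 \cdot 1 \left(\frac{3 + 6 + 3 \cdot 3}{-1 + 3} \cdot \frac{35}{3} - 2\right) = - 13 \cdot 1 \left(\frac{3 + 6 + 9}{2} \cdot \frac{35}{3} - 2\right) = - 13 \cdot 1 \left(\frac{1}{2} \cdot 18 \cdot \frac{35}{3} - 2\right) = - 13 \cdot 1 \left(9 \cdot \frac{35}{3} - 2\right) = - 13 \cdot 1 \left(105 - 2\right) = - 13 \cdot 1 \cdot 103 = \left(-13\right) 103 = -1339$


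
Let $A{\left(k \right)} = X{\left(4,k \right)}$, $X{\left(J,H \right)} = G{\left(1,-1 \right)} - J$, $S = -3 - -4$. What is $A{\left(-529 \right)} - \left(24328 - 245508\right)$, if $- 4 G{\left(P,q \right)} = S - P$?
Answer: $221176$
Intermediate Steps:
$S = 1$ ($S = -3 + 4 = 1$)
$G{\left(P,q \right)} = - \frac{1}{4} + \frac{P}{4}$ ($G{\left(P,q \right)} = - \frac{1 - P}{4} = - \frac{1}{4} + \frac{P}{4}$)
$X{\left(J,H \right)} = - J$ ($X{\left(J,H \right)} = \left(- \frac{1}{4} + \frac{1}{4} \cdot 1\right) - J = \left(- \frac{1}{4} + \frac{1}{4}\right) - J = 0 - J = - J$)
$A{\left(k \right)} = -4$ ($A{\left(k \right)} = \left(-1\right) 4 = -4$)
$A{\left(-529 \right)} - \left(24328 - 245508\right) = -4 - \left(24328 - 245508\right) = -4 - -221180 = -4 + 221180 = 221176$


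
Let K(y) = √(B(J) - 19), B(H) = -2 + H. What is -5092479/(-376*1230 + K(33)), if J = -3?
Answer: 98132070330/8911989601 + 1697493*I*√6/35647958404 ≈ 11.011 + 0.00011664*I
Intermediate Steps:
K(y) = 2*I*√6 (K(y) = √((-2 - 3) - 19) = √(-5 - 19) = √(-24) = 2*I*√6)
-5092479/(-376*1230 + K(33)) = -5092479/(-376*1230 + 2*I*√6) = -5092479/(-462480 + 2*I*√6)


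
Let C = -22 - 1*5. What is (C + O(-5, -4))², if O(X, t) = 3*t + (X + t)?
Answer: 2304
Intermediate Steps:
O(X, t) = X + 4*t
C = -27 (C = -22 - 5 = -27)
(C + O(-5, -4))² = (-27 + (-5 + 4*(-4)))² = (-27 + (-5 - 16))² = (-27 - 21)² = (-48)² = 2304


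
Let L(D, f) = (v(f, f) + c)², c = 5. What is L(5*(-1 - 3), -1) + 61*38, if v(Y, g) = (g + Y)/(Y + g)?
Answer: 2354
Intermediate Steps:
v(Y, g) = 1 (v(Y, g) = (Y + g)/(Y + g) = 1)
L(D, f) = 36 (L(D, f) = (1 + 5)² = 6² = 36)
L(5*(-1 - 3), -1) + 61*38 = 36 + 61*38 = 36 + 2318 = 2354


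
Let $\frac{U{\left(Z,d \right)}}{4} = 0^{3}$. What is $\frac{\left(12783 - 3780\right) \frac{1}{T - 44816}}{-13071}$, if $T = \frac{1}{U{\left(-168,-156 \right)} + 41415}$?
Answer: $\frac{124286415}{8086830062123} \approx 1.5369 \cdot 10^{-5}$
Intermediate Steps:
$U{\left(Z,d \right)} = 0$ ($U{\left(Z,d \right)} = 4 \cdot 0^{3} = 4 \cdot 0 = 0$)
$T = \frac{1}{41415}$ ($T = \frac{1}{0 + 41415} = \frac{1}{41415} \approx 2.4146 \cdot 10^{-5}$)
$\frac{\left(12783 - 3780\right) \frac{1}{T - 44816}}{-13071} = \frac{\left(12783 - 3780\right) \frac{1}{\frac{1}{41415} - 44816}}{-13071} = \frac{9003}{- \frac{1856054639}{41415}} \left(- \frac{1}{13071}\right) = 9003 \left(- \frac{41415}{1856054639}\right) \left(- \frac{1}{13071}\right) = \left(- \frac{372859245}{1856054639}\right) \left(- \frac{1}{13071}\right) = \frac{124286415}{8086830062123}$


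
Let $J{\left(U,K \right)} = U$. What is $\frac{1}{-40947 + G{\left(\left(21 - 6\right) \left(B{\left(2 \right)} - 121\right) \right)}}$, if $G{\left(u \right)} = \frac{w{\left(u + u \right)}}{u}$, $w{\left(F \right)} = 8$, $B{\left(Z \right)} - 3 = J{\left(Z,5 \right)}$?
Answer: $- \frac{435}{17811947} \approx -2.4422 \cdot 10^{-5}$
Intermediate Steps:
$B{\left(Z \right)} = 3 + Z$
$G{\left(u \right)} = \frac{8}{u}$
$\frac{1}{-40947 + G{\left(\left(21 - 6\right) \left(B{\left(2 \right)} - 121\right) \right)}} = \frac{1}{-40947 + \frac{8}{\left(21 - 6\right) \left(\left(3 + 2\right) - 121\right)}} = \frac{1}{-40947 + \frac{8}{15 \left(5 - 121\right)}} = \frac{1}{-40947 + \frac{8}{15 \left(-116\right)}} = \frac{1}{-40947 + \frac{8}{-1740}} = \frac{1}{-40947 + 8 \left(- \frac{1}{1740}\right)} = \frac{1}{-40947 - \frac{2}{435}} = \frac{1}{- \frac{17811947}{435}} = - \frac{435}{17811947}$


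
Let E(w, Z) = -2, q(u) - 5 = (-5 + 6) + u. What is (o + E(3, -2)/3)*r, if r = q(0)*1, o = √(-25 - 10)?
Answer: -4 + 6*I*√35 ≈ -4.0 + 35.496*I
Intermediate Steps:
o = I*√35 (o = √(-35) = I*√35 ≈ 5.9161*I)
q(u) = 6 + u (q(u) = 5 + ((-5 + 6) + u) = 5 + (1 + u) = 6 + u)
r = 6 (r = (6 + 0)*1 = 6*1 = 6)
(o + E(3, -2)/3)*r = (I*√35 - 2/3)*6 = (I*√35 - 2*⅓)*6 = (I*√35 - ⅔)*6 = (-⅔ + I*√35)*6 = -4 + 6*I*√35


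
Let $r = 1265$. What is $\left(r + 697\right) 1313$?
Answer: $2576106$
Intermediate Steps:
$\left(r + 697\right) 1313 = \left(1265 + 697\right) 1313 = 1962 \cdot 1313 = 2576106$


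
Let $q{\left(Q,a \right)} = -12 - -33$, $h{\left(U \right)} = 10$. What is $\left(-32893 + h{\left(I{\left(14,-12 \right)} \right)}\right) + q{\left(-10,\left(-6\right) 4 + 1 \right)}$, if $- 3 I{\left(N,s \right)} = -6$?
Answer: $-32862$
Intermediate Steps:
$I{\left(N,s \right)} = 2$ ($I{\left(N,s \right)} = \left(- \frac{1}{3}\right) \left(-6\right) = 2$)
$q{\left(Q,a \right)} = 21$ ($q{\left(Q,a \right)} = -12 + 33 = 21$)
$\left(-32893 + h{\left(I{\left(14,-12 \right)} \right)}\right) + q{\left(-10,\left(-6\right) 4 + 1 \right)} = \left(-32893 + 10\right) + 21 = -32883 + 21 = -32862$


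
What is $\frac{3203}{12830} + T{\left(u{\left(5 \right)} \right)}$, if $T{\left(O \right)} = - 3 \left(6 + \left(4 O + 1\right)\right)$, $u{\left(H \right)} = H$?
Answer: $- \frac{1036027}{12830} \approx -80.75$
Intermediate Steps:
$T{\left(O \right)} = -21 - 12 O$ ($T{\left(O \right)} = - 3 \left(6 + \left(1 + 4 O\right)\right) = - 3 \left(7 + 4 O\right) = -21 - 12 O$)
$\frac{3203}{12830} + T{\left(u{\left(5 \right)} \right)} = \frac{3203}{12830} - 81 = - \frac{1036027}{12830}$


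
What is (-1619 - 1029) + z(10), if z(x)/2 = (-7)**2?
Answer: -2550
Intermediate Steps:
z(x) = 98 (z(x) = 2*(-7)**2 = 2*49 = 98)
(-1619 - 1029) + z(10) = (-1619 - 1029) + 98 = -2648 + 98 = -2550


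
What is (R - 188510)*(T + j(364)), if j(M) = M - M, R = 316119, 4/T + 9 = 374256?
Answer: 510436/374247 ≈ 1.3639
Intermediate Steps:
T = 4/374247 (T = 4/(-9 + 374256) = 4/374247 ≈ 1.0688e-5)
j(M) = 0
(R - 188510)*(T + j(364)) = (316119 - 188510)*(4/374247 + 0) = 127609*(4/374247) = 510436/374247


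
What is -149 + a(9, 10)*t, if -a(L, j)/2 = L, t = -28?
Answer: 355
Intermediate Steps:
a(L, j) = -2*L
-149 + a(9, 10)*t = -149 - 2*9*(-28) = -149 - 18*(-28) = -149 + 504 = 355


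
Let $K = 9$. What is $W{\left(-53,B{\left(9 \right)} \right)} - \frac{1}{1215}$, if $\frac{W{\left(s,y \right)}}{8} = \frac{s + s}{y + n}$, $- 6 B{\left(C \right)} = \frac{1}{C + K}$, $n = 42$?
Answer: $- \frac{22255819}{1102005} \approx -20.196$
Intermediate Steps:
$B{\left(C \right)} = - \frac{1}{6 \left(9 + C\right)}$ ($B{\left(C \right)} = - \frac{1}{6 \left(C + 9\right)} = - \frac{1}{6 \left(9 + C\right)}$)
$W{\left(s,y \right)} = \frac{16 s}{42 + y}$ ($W{\left(s,y \right)} = 8 \frac{s + s}{y + 42} = 8 \frac{2 s}{42 + y} = \frac{16 s}{42 + y}$)
$W{\left(-53,B{\left(9 \right)} \right)} - \frac{1}{1215} = 16 \left(-53\right) \frac{1}{42 - \frac{1}{54 + 6 \cdot 9}} - \frac{1}{1215} = 16 \left(-53\right) \frac{1}{42 - \frac{1}{54 + 54}} - \frac{1}{1215} = 16 \left(-53\right) \frac{1}{42 - \frac{1}{108}} - \frac{1}{1215} = 16 \left(-53\right) \frac{1}{\frac{4535}{108}} - \frac{1}{1215} = 16 \left(-53\right) \frac{108}{4535} - \frac{1}{1215} = - \frac{91584}{4535} - \frac{1}{1215} = - \frac{22255819}{1102005}$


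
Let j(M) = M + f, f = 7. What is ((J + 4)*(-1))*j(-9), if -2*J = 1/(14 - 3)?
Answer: 87/11 ≈ 7.9091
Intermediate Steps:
J = -1/22 (J = -1/(2*(14 - 3)) = -½/11 = -½*1/11 = -1/22 ≈ -0.045455)
j(M) = 7 + M (j(M) = M + 7 = 7 + M)
((J + 4)*(-1))*j(-9) = ((-1/22 + 4)*(-1))*(7 - 9) = ((87/22)*(-1))*(-2) = -87/22*(-2) = 87/11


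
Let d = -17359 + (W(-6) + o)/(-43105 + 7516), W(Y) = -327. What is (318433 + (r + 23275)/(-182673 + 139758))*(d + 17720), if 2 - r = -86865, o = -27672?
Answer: 19550127592220476/169700215 ≈ 1.1520e+8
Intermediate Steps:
r = 86867 (r = 2 - 1*(-86865) = 2 + 86865 = 86867)
d = -205920484/11863 (d = -17359 + (-327 - 27672)/(-43105 + 7516) = -17359 - 27999/(-35589) = -17359 - 27999*(-1/35589) = -17359 + 9333/11863 = -205920484/11863 ≈ -17358.)
(318433 + (r + 23275)/(-182673 + 139758))*(d + 17720) = (318433 + (86867 + 23275)/(-182673 + 139758))*(-205920484/11863 + 17720) = (318433 + 110142/(-42915))*(4291876/11863) = (318433 + 110142*(-1/42915))*(4291876/11863) = (318433 - 36714/14305)*(4291876/11863) = (4555147351/14305)*(4291876/11863) = 19550127592220476/169700215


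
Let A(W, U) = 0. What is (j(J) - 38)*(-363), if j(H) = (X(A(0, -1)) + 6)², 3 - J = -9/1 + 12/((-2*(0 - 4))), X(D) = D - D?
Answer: 726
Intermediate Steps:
X(D) = 0
J = 21/2 (J = 3 - (-9/1 + 12/((-2*(0 - 4)))) = 3 - (-9*1 + 12/((-2*(-4)))) = 3 - (-9 + 12/8) = 3 - (-9 + 12*(⅛)) = 3 - (-9 + 3/2) = 3 - 1*(-15/2) = 3 + 15/2 = 21/2 ≈ 10.500)
j(H) = 36 (j(H) = (0 + 6)² = 6² = 36)
(j(J) - 38)*(-363) = (36 - 38)*(-363) = -2*(-363) = 726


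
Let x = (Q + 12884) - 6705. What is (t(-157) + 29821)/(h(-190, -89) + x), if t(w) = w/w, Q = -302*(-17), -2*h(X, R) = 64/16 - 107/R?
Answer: 5308316/2013251 ≈ 2.6367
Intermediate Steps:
h(X, R) = -2 + 107/(2*R) (h(X, R) = -(64/16 - 107/R)/2 = -(64*(1/16) - 107/R)/2 = -(4 - 107/R)/2 = -2 + 107/(2*R))
Q = 5134
t(w) = 1
x = 11313 (x = (5134 + 12884) - 6705 = 18018 - 6705 = 11313)
(t(-157) + 29821)/(h(-190, -89) + x) = (1 + 29821)/((-2 + (107/2)/(-89)) + 11313) = 29822/((-2 + (107/2)*(-1/89)) + 11313) = 29822/((-2 - 107/178) + 11313) = 29822/(-463/178 + 11313) = 29822/(2013251/178) = 29822*(178/2013251) = 5308316/2013251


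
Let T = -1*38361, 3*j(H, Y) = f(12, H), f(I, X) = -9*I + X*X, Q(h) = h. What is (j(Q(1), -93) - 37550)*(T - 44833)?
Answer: 9380705858/3 ≈ 3.1269e+9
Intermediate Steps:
f(I, X) = X² - 9*I (f(I, X) = -9*I + X² = X² - 9*I)
j(H, Y) = -36 + H²/3 (j(H, Y) = (H² - 9*12)/3 = (H² - 108)/3 = (-108 + H²)/3 = -36 + H²/3)
T = -38361
(j(Q(1), -93) - 37550)*(T - 44833) = ((-36 + (⅓)*1²) - 37550)*(-38361 - 44833) = ((-36 + (⅓)*1) - 37550)*(-83194) = ((-36 + ⅓) - 37550)*(-83194) = (-107/3 - 37550)*(-83194) = -112757/3*(-83194) = 9380705858/3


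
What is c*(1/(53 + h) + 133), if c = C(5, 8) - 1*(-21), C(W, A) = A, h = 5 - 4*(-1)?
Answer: 239163/62 ≈ 3857.5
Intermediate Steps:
h = 9 (h = 5 + 4 = 9)
c = 29 (c = 8 - 1*(-21) = 8 + 21 = 29)
c*(1/(53 + h) + 133) = 29*(1/(53 + 9) + 133) = 29*(1/62 + 133) = 29*(8247/62) = 239163/62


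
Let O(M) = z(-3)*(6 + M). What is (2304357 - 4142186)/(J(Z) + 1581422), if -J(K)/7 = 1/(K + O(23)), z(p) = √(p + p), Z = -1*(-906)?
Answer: 1837829*(-29*√6 + 906*I)/(-1432768325*I + 45861238*√6) ≈ -1.1621 + 4.3656e-10*I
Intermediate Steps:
Z = 906
z(p) = √2*√p (z(p) = √(2*p) = √2*√p)
O(M) = I*√6*(6 + M) (O(M) = (√2*√(-3))*(6 + M) = (√2*(I*√3))*(6 + M) = (I*√6)*(6 + M) = I*√6*(6 + M))
J(K) = -7/(K + 29*I*√6) (J(K) = -7/(K + I*√6*(6 + 23)) = -7/(K + I*√6*29) = -7/(K + 29*I*√6))
(2304357 - 4142186)/(J(Z) + 1581422) = (2304357 - 4142186)/(-7/(906 + 29*I*√6) + 1581422) = -1837829/(1581422 - 7/(906 + 29*I*√6))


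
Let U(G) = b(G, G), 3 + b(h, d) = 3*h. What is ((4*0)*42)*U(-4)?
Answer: 0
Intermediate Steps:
b(h, d) = -3 + 3*h
U(G) = -3 + 3*G
((4*0)*42)*U(-4) = ((4*0)*42)*(-3 + 3*(-4)) = (0*42)*(-3 - 12) = 0*(-15) = 0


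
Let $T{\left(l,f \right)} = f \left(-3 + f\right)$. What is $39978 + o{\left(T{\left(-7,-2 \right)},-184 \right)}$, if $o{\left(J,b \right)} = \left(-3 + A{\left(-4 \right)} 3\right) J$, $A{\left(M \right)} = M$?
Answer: $39828$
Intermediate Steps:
$o{\left(J,b \right)} = - 15 J$ ($o{\left(J,b \right)} = \left(-3 - 12\right) J = - 15 J$)
$39978 + o{\left(T{\left(-7,-2 \right)},-184 \right)} = 39978 - 15 \left(- 2 \left(-3 - 2\right)\right) = 39978 - 15 \left(\left(-2\right) \left(-5\right)\right) = 39978 - 150 = 39828$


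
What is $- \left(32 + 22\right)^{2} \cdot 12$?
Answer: $-34992$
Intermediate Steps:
$- \left(32 + 22\right)^{2} \cdot 12 = - 54^{2} \cdot 12 = \left(-1\right) 2916 \cdot 12 = \left(-2916\right) 12 = -34992$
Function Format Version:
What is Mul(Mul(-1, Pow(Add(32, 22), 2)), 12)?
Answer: -34992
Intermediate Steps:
Mul(Mul(-1, Pow(Add(32, 22), 2)), 12) = Mul(Mul(-1, Pow(54, 2)), 12) = Mul(Mul(-1, 2916), 12) = Mul(-2916, 12) = -34992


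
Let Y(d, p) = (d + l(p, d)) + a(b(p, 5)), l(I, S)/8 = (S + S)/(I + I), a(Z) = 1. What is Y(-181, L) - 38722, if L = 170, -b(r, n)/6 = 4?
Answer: -3307394/85 ≈ -38911.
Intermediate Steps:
b(r, n) = -24 (b(r, n) = -6*4 = -24)
l(I, S) = 8*S/I (l(I, S) = 8*((S + S)/(I + I)) = 8*((2*S)/((2*I))) = 8*((2*S)*(1/(2*I))) = 8*(S/I) = 8*S/I)
Y(d, p) = 1 + d + 8*d/p (Y(d, p) = (d + 8*d/p) + 1 = 1 + d + 8*d/p)
Y(-181, L) - 38722 = (1 - 181 + 8*(-181)/170) - 38722 = (1 - 181 + 8*(-181)*(1/170)) - 38722 = (1 - 181 - 724/85) - 38722 = -16024/85 - 38722 = -3307394/85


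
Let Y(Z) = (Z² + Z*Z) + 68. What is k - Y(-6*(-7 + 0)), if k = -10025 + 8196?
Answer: -5425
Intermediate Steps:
Y(Z) = 68 + 2*Z² (Y(Z) = (Z² + Z²) + 68 = 2*Z² + 68 = 68 + 2*Z²)
k = -1829
k - Y(-6*(-7 + 0)) = -1829 - (68 + 2*(-6*(-7 + 0))²) = -1829 - (68 + 2*(-6*(-7))²) = -1829 - (68 + 2*42²) = -1829 - (68 + 2*1764) = -1829 - (68 + 3528) = -1829 - 1*3596 = -1829 - 3596 = -5425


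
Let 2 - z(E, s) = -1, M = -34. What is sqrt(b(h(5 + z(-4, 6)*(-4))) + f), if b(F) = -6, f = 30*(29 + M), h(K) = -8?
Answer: 2*I*sqrt(39) ≈ 12.49*I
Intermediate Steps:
z(E, s) = 3 (z(E, s) = 2 - 1*(-1) = 2 + 1 = 3)
f = -150 (f = 30*(29 - 34) = 30*(-5) = -150)
sqrt(b(h(5 + z(-4, 6)*(-4))) + f) = sqrt(-6 - 150) = sqrt(-156) = 2*I*sqrt(39)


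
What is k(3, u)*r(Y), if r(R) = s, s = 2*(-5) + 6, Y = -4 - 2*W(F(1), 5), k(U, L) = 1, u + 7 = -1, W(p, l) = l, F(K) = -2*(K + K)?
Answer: -4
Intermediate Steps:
F(K) = -4*K
u = -8 (u = -7 - 1 = -8)
Y = -14 (Y = -4 - 2*5 = -4 - 10 = -14)
s = -4 (s = -10 + 6 = -4)
r(R) = -4
k(3, u)*r(Y) = 1*(-4) = -4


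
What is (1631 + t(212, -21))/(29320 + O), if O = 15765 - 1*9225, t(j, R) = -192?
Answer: 1439/35860 ≈ 0.040128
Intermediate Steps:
O = 6540 (O = 15765 - 9225 = 6540)
(1631 + t(212, -21))/(29320 + O) = (1631 - 192)/(29320 + 6540) = 1439/35860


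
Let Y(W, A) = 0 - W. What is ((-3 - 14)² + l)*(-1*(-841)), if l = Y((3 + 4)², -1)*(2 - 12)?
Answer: 655139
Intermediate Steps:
Y(W, A) = -W
l = 490 (l = (-(3 + 4)²)*(2 - 12) = -1*7²*(-10) = -1*49*(-10) = -49*(-10) = 490)
((-3 - 14)² + l)*(-1*(-841)) = ((-3 - 14)² + 490)*(-1*(-841)) = ((-17)² + 490)*841 = (289 + 490)*841 = 779*841 = 655139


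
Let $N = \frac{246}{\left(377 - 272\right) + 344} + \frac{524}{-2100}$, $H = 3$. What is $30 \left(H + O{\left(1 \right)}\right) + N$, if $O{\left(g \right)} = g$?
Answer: $\frac{28357331}{235725} \approx 120.3$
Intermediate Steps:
$N = \frac{70331}{235725}$ ($N = \frac{246}{105 + 344} + 524 \left(- \frac{1}{2100}\right) = \frac{246}{449} - \frac{131}{525} = \frac{70331}{235725} \approx 0.29836$)
$30 \left(H + O{\left(1 \right)}\right) + N = 30 \left(3 + 1\right) + \frac{70331}{235725} = 30 \cdot 4 + \frac{70331}{235725} = 120 + \frac{70331}{235725} = \frac{28357331}{235725}$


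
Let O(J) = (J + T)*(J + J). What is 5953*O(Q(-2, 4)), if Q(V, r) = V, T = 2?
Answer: 0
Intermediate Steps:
O(J) = 2*J*(2 + J) (O(J) = (J + 2)*(J + J) = (2 + J)*(2*J) = 2*J*(2 + J))
5953*O(Q(-2, 4)) = 5953*(2*(-2)*(2 - 2)) = 5953*(2*(-2)*0) = 5953*0 = 0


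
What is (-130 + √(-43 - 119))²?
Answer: 16738 - 2340*I*√2 ≈ 16738.0 - 3309.3*I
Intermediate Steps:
(-130 + √(-43 - 119))² = (-130 + √(-162))² = (-130 + 9*I*√2)²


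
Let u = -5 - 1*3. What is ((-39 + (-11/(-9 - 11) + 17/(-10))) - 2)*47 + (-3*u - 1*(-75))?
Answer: -37641/20 ≈ -1882.1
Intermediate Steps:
u = -8 (u = -5 - 3 = -8)
((-39 + (-11/(-9 - 11) + 17/(-10))) - 2)*47 + (-3*u - 1*(-75)) = ((-39 + (-11/(-9 - 11) + 17/(-10))) - 2)*47 + (-3*(-8) - 1*(-75)) = ((-39 + (-11/(-20) + 17*(-⅒))) - 2)*47 + (24 + 75) = ((-39 + (-11*(-1/20) - 17/10)) - 2)*47 + 99 = ((-39 + (11/20 - 17/10)) - 2)*47 + 99 = ((-39 - 23/20) - 2)*47 + 99 = (-803/20 - 2)*47 + 99 = -843/20*47 + 99 = -39621/20 + 99 = -37641/20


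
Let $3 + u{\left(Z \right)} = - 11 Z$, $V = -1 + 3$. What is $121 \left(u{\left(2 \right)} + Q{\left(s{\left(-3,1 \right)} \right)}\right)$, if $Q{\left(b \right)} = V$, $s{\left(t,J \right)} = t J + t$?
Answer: $-2783$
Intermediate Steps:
$s{\left(t,J \right)} = t + J t$ ($s{\left(t,J \right)} = J t + t = t + J t$)
$V = 2$
$u{\left(Z \right)} = -3 - 11 Z$
$Q{\left(b \right)} = 2$
$121 \left(u{\left(2 \right)} + Q{\left(s{\left(-3,1 \right)} \right)}\right) = 121 \left(\left(-3 - 22\right) + 2\right) = 121 \left(-25 + 2\right) = 121 \left(-23\right) = -2783$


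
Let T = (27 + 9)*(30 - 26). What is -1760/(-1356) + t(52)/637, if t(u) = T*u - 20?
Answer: 2811932/215943 ≈ 13.022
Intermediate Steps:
T = 144 (T = 36*4 = 144)
t(u) = -20 + 144*u (t(u) = 144*u - 20 = -20 + 144*u)
-1760/(-1356) + t(52)/637 = -1760/(-1356) + (-20 + 144*52)/637 = -1760*(-1/1356) + (-20 + 7488)*(1/637) = 440/339 + 7468*(1/637) = 440/339 + 7468/637 = 2811932/215943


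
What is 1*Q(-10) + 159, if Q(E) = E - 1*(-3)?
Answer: 152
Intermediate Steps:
Q(E) = 3 + E (Q(E) = E + 3 = 3 + E)
1*Q(-10) + 159 = 1*(3 - 10) + 159 = 1*(-7) + 159 = -7 + 159 = 152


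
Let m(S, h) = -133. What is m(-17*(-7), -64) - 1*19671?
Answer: -19804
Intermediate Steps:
m(-17*(-7), -64) - 1*19671 = -133 - 1*19671 = -133 - 19671 = -19804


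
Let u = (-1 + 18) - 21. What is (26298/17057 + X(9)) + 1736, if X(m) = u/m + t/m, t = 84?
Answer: 268099810/153513 ≈ 1746.4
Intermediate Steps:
u = -4 (u = 17 - 21 = -4)
X(m) = 80/m (X(m) = -4/m + 84/m = 80/m)
(26298/17057 + X(9)) + 1736 = (26298/17057 + 80/9) + 1736 = 1601242/153513 + 1736 = 268099810/153513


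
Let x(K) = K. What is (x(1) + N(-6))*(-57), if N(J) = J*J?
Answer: -2109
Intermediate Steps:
N(J) = J²
(x(1) + N(-6))*(-57) = (1 + (-6)²)*(-57) = (1 + 36)*(-57) = 37*(-57) = -2109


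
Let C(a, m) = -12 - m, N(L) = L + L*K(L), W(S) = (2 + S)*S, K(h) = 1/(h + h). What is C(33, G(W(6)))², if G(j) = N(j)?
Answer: 14641/4 ≈ 3660.3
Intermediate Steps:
K(h) = 1/(2*h)
W(S) = S*(2 + S)
N(L) = ½ + L (N(L) = L + L*(1/(2*L)) = L + ½ = ½ + L)
G(j) = ½ + j
C(33, G(W(6)))² = (-12 - (½ + 6*(2 + 6)))² = (-12 - (½ + 6*8))² = (-12 - (½ + 48))² = (-12 - 1*97/2)² = (-12 - 97/2)² = (-121/2)² = 14641/4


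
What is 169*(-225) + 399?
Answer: -37626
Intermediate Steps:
169*(-225) + 399 = -38025 + 399 = -37626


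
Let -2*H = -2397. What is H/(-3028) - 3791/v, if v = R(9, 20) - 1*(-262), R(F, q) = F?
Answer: -23607883/1641176 ≈ -14.385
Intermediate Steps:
H = 2397/2 (H = -½*(-2397) = 2397/2 ≈ 1198.5)
v = 271 (v = 9 - 1*(-262) = 9 + 262 = 271)
H/(-3028) - 3791/v = (2397/2)/(-3028) - 3791/271 = (2397/2)*(-1/3028) - 3791*1/271 = -2397/6056 - 3791/271 = -23607883/1641176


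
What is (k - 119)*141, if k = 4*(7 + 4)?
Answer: -10575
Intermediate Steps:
k = 44 (k = 4*11 = 44)
(k - 119)*141 = (44 - 119)*141 = -75*141 = -10575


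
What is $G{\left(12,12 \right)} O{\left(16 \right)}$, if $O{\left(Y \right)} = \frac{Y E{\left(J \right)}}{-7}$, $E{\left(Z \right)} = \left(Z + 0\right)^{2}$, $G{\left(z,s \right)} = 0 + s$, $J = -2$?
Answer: $- \frac{768}{7} \approx -109.71$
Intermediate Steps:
$G{\left(z,s \right)} = s$
$E{\left(Z \right)} = Z^{2}$
$O{\left(Y \right)} = - \frac{4 Y}{7}$ ($O{\left(Y \right)} = \frac{Y \left(-2\right)^{2}}{-7} = Y 4 \left(- \frac{1}{7}\right) = 4 Y \left(- \frac{1}{7}\right) = - \frac{4 Y}{7}$)
$G{\left(12,12 \right)} O{\left(16 \right)} = 12 \left(\left(- \frac{4}{7}\right) 16\right) = 12 \left(- \frac{64}{7}\right) = - \frac{768}{7}$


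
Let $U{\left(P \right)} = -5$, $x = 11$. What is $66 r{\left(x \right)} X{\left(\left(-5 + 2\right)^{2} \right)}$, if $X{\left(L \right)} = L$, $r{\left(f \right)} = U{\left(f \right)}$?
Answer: $-2970$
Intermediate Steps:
$r{\left(f \right)} = -5$
$66 r{\left(x \right)} X{\left(\left(-5 + 2\right)^{2} \right)} = 66 \left(-5\right) \left(-5 + 2\right)^{2} = - 330 \left(-3\right)^{2} = \left(-330\right) 9 = -2970$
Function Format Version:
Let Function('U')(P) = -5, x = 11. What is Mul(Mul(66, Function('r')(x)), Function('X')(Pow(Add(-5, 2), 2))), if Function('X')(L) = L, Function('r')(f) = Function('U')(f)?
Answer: -2970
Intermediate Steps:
Function('r')(f) = -5
Mul(Mul(66, Function('r')(x)), Function('X')(Pow(Add(-5, 2), 2))) = Mul(Mul(66, -5), Pow(Add(-5, 2), 2)) = Mul(-330, Pow(-3, 2)) = Mul(-330, 9) = -2970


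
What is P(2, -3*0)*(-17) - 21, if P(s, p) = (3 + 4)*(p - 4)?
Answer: 455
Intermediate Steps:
P(s, p) = -28 + 7*p (P(s, p) = 7*(-4 + p) = -28 + 7*p)
P(2, -3*0)*(-17) - 21 = (-28 + 7*(-3*0))*(-17) - 21 = (-28 + 7*0)*(-17) - 21 = (-28 + 0)*(-17) - 21 = -28*(-17) - 21 = 476 - 21 = 455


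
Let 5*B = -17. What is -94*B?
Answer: 1598/5 ≈ 319.60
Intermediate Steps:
B = -17/5 (B = (1/5)*(-17) = -17/5 ≈ -3.4000)
-94*B = -94*(-17/5) = 1598/5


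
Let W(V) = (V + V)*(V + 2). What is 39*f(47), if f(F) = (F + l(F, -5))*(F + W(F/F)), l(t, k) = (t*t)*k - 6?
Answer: -22745268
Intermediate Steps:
l(t, k) = -6 + k*t² (l(t, k) = t²*k - 6 = k*t² - 6 = -6 + k*t²)
W(V) = 2*V*(2 + V) (W(V) = (2*V)*(2 + V) = 2*V*(2 + V))
f(F) = (6 + F)*(-6 + F - 5*F²) (f(F) = (F + (-6 - 5*F²))*(F + 2*(F/F)*(2 + F/F)) = (-6 + F - 5*F²)*(F + 2*1*(2 + 1)) = (-6 + F - 5*F²)*(F + 2*1*3) = (-6 + F - 5*F²)*(F + 6) = (-6 + F - 5*F²)*(6 + F) = (6 + F)*(-6 + F - 5*F²))
39*f(47) = 39*(-36 - 29*47² - 5*47³) = 39*(-36 - 29*2209 - 5*103823) = 39*(-36 - 64061 - 519115) = 39*(-583212) = -22745268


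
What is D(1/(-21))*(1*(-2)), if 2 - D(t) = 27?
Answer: 50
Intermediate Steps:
D(t) = -25 (D(t) = 2 - 1*27 = 2 - 27 = -25)
D(1/(-21))*(1*(-2)) = -25*(-2) = 50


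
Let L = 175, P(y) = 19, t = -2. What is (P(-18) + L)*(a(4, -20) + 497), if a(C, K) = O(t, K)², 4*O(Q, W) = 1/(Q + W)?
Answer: 373330593/3872 ≈ 96418.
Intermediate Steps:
O(Q, W) = 1/(4*(Q + W))
a(C, K) = 1/(16*(-2 + K)²) (a(C, K) = (1/(4*(-2 + K)))² = 1/(16*(-2 + K)²))
(P(-18) + L)*(a(4, -20) + 497) = (19 + 175)*(1/(16*(-2 - 20)²) + 497) = 194*((1/16)/(-22)² + 497) = 194*((1/16)*(1/484) + 497) = 194*(1/7744 + 497) = 194*(3848769/7744) = 373330593/3872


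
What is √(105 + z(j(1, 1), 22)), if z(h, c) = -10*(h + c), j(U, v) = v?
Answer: 5*I*√5 ≈ 11.18*I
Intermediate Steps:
z(h, c) = -10*c - 10*h (z(h, c) = -10*(c + h) = -10*c - 10*h)
√(105 + z(j(1, 1), 22)) = √(105 + (-10*22 - 10*1)) = √(105 + (-220 - 10)) = √(105 - 230) = √(-125) = 5*I*√5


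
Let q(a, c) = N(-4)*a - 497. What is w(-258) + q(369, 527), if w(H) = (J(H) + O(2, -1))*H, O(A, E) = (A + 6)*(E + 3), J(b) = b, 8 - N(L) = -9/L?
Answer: 256243/4 ≈ 64061.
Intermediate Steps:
N(L) = 8 + 9/L (N(L) = 8 - (-9)/L = 8 + 9/L)
q(a, c) = -497 + 23*a/4 (q(a, c) = (8 + 9/(-4))*a - 497 = (8 + 9*(-1/4))*a - 497 = (8 - 9/4)*a - 497 = 23*a/4 - 497 = -497 + 23*a/4)
O(A, E) = (3 + E)*(6 + A) (O(A, E) = (6 + A)*(3 + E) = (3 + E)*(6 + A))
w(H) = H*(16 + H) (w(H) = (H + (18 + 3*2 + 6*(-1) + 2*(-1)))*H = (H + (18 + 6 - 6 - 2))*H = (H + 16)*H = (16 + H)*H = H*(16 + H))
w(-258) + q(369, 527) = -258*(16 - 258) + (-497 + (23/4)*369) = -258*(-242) + (-497 + 8487/4) = 62436 + 6499/4 = 256243/4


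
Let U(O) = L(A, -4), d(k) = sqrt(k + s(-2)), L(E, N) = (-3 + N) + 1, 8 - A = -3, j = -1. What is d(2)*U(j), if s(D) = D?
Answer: 0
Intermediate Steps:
A = 11 (A = 8 - 1*(-3) = 8 + 3 = 11)
L(E, N) = -2 + N
d(k) = sqrt(-2 + k) (d(k) = sqrt(k - 2) = sqrt(-2 + k))
U(O) = -6 (U(O) = -2 - 4 = -6)
d(2)*U(j) = sqrt(-2 + 2)*(-6) = sqrt(0)*(-6) = 0*(-6) = 0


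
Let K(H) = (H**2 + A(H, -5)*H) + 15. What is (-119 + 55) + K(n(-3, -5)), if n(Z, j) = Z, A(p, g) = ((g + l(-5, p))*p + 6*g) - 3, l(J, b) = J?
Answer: -31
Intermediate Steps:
A(p, g) = -3 + 6*g + p*(-5 + g) (A(p, g) = ((g - 5)*p + 6*g) - 3 = ((-5 + g)*p + 6*g) - 3 = (p*(-5 + g) + 6*g) - 3 = (6*g + p*(-5 + g)) - 3 = -3 + 6*g + p*(-5 + g))
K(H) = 15 + H**2 + H*(-33 - 10*H) (K(H) = (H**2 + (-3 - 5*H + 6*(-5) - 5*H)*H) + 15 = (H**2 + (-3 - 5*H - 30 - 5*H)*H) + 15 = (H**2 + (-33 - 10*H)*H) + 15 = (H**2 + H*(-33 - 10*H)) + 15 = 15 + H**2 + H*(-33 - 10*H))
(-119 + 55) + K(n(-3, -5)) = (-119 + 55) + (15 - 33*(-3) - 9*(-3)**2) = -64 + (15 + 99 - 9*9) = -64 + (15 + 99 - 81) = -64 + 33 = -31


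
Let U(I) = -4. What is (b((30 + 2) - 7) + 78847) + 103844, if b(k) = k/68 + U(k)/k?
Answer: 310575053/1700 ≈ 1.8269e+5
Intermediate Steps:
b(k) = -4/k + k/68 (b(k) = k/68 - 4/k = -4/k + k/68)
(b((30 + 2) - 7) + 78847) + 103844 = ((-4/((30 + 2) - 7) + ((30 + 2) - 7)/68) + 78847) + 103844 = ((-4/(32 - 7) + (32 - 7)/68) + 78847) + 103844 = ((-4/25 + (1/68)*25) + 78847) + 103844 = ((-4*1/25 + 25/68) + 78847) + 103844 = ((-4/25 + 25/68) + 78847) + 103844 = (353/1700 + 78847) + 103844 = 134040253/1700 + 103844 = 310575053/1700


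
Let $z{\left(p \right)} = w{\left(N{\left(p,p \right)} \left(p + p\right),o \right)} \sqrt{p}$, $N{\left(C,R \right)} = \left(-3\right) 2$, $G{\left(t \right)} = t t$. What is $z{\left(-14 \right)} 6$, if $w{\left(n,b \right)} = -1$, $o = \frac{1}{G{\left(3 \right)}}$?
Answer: $- 6 i \sqrt{14} \approx - 22.45 i$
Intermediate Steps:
$G{\left(t \right)} = t^{2}$
$o = \frac{1}{9}$ ($o = \frac{1}{3^{2}} = \frac{1}{9} \approx 0.11111$)
$N{\left(C,R \right)} = -6$
$z{\left(p \right)} = - \sqrt{p}$
$z{\left(-14 \right)} 6 = - \sqrt{-14} \cdot 6 = - i \sqrt{14} \cdot 6 = - 6 i \sqrt{14}$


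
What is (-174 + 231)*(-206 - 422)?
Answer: -35796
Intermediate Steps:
(-174 + 231)*(-206 - 422) = 57*(-628) = -35796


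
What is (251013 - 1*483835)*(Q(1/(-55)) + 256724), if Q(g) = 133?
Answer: -59801960454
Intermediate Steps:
(251013 - 1*483835)*(Q(1/(-55)) + 256724) = (251013 - 1*483835)*(133 + 256724) = (251013 - 483835)*256857 = -232822*256857 = -59801960454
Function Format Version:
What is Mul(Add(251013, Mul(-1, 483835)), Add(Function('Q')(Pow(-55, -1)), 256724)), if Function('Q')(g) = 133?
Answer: -59801960454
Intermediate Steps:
Mul(Add(251013, Mul(-1, 483835)), Add(Function('Q')(Pow(-55, -1)), 256724)) = Mul(Add(251013, Mul(-1, 483835)), Add(133, 256724)) = Mul(Add(251013, -483835), 256857) = Mul(-232822, 256857) = -59801960454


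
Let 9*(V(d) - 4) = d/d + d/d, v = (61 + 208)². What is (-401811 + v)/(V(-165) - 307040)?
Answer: 1482525/1381661 ≈ 1.0730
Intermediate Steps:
v = 72361 (v = 269² = 72361)
V(d) = 38/9 (V(d) = 4 + (d/d + d/d)/9 = 4 + (1 + 1)/9 = 4 + (⅑)*2 = 4 + 2/9 = 38/9)
(-401811 + v)/(V(-165) - 307040) = (-401811 + 72361)/(38/9 - 307040) = -329450/(-2763322/9) = -329450*(-9/2763322) = 1482525/1381661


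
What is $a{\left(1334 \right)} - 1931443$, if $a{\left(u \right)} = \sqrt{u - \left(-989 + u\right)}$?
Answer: $-1931443 + \sqrt{989} \approx -1.9314 \cdot 10^{6}$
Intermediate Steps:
$a{\left(u \right)} = \sqrt{989}$
$a{\left(1334 \right)} - 1931443 = \sqrt{989} - 1931443 = -1931443 + \sqrt{989}$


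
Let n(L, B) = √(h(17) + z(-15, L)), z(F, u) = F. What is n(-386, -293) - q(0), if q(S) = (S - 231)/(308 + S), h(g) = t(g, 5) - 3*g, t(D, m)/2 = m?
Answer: ¾ + 2*I*√14 ≈ 0.75 + 7.4833*I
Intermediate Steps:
t(D, m) = 2*m
h(g) = 10 - 3*g (h(g) = 2*5 - 3*g = 10 - 3*g)
n(L, B) = 2*I*√14 (n(L, B) = √((10 - 3*17) - 15) = √((10 - 51) - 15) = √(-41 - 15) = √(-56) = 2*I*√14)
q(S) = (-231 + S)/(308 + S)
n(-386, -293) - q(0) = 2*I*√14 - (-231 + 0)/(308 + 0) = 2*I*√14 - (-231)/308 = 2*I*√14 - 1*(-¾) = 2*I*√14 + ¾ = ¾ + 2*I*√14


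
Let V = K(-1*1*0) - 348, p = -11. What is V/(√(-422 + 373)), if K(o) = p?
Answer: 359*I/7 ≈ 51.286*I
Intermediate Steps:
K(o) = -11
V = -359 (V = -11 - 348 = -359)
V/(√(-422 + 373)) = -359/√(-422 + 373) = -359*(-I/7) = -(-359)*I/7 = 359*I/7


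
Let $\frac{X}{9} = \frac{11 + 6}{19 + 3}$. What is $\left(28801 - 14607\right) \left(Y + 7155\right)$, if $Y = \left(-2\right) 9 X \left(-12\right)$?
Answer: $\frac{1351680426}{11} \approx 1.2288 \cdot 10^{8}$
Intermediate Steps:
$X = \frac{153}{22}$ ($X = 9 \frac{11 + 6}{19 + 3} = 9 \cdot \frac{17}{22} = \frac{153}{22} \approx 6.9545$)
$Y = \frac{16524}{11}$ ($Y = \left(-2\right) 9 \cdot \frac{153}{22} \left(-12\right) = \left(-18\right) \frac{153}{22} \left(-12\right) = \left(- \frac{1377}{11}\right) \left(-12\right) = \frac{16524}{11} \approx 1502.2$)
$\left(28801 - 14607\right) \left(Y + 7155\right) = \left(28801 - 14607\right) \left(\frac{16524}{11} + 7155\right) = 14194 \cdot \frac{95229}{11} = \frac{1351680426}{11}$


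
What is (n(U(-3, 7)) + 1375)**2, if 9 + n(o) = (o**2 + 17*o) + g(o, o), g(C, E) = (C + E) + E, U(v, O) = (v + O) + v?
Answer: 1923769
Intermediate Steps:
U(v, O) = O + 2*v (U(v, O) = (O + v) + v = O + 2*v)
g(C, E) = C + 2*E
n(o) = -9 + o**2 + 20*o (n(o) = -9 + ((o**2 + 17*o) + (o + 2*o)) = -9 + ((o**2 + 17*o) + 3*o) = -9 + (o**2 + 20*o) = -9 + o**2 + 20*o)
(n(U(-3, 7)) + 1375)**2 = ((-9 + (7 + 2*(-3))**2 + 20*(7 + 2*(-3))) + 1375)**2 = ((-9 + (7 - 6)**2 + 20*(7 - 6)) + 1375)**2 = ((-9 + 1**2 + 20*1) + 1375)**2 = ((-9 + 1 + 20) + 1375)**2 = (12 + 1375)**2 = 1387**2 = 1923769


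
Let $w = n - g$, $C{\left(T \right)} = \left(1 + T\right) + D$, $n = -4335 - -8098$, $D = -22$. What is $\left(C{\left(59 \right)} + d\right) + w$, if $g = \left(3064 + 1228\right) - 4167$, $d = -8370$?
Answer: $-4694$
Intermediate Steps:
$g = 125$ ($g = 4292 - 4167 = 125$)
$n = 3763$ ($n = -4335 + 8098 = 3763$)
$C{\left(T \right)} = -21 + T$ ($C{\left(T \right)} = \left(1 + T\right) - 22 = -21 + T$)
$w = 3638$ ($w = 3763 - 125 = 3638$)
$\left(C{\left(59 \right)} + d\right) + w = \left(\left(-21 + 59\right) - 8370\right) + 3638 = \left(38 - 8370\right) + 3638 = -8332 + 3638 = -4694$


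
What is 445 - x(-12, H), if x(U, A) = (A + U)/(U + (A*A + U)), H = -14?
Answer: 38283/86 ≈ 445.15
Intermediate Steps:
x(U, A) = (A + U)/(A**2 + 2*U) (x(U, A) = (A + U)/(U + (A**2 + U)) = (A + U)/(U + (U + A**2)) = (A + U)/(A**2 + 2*U))
445 - x(-12, H) = 445 - (-14 - 12)/((-14)**2 + 2*(-12)) = 445 - (-26)/(196 - 24) = 445 - (-26)/172 = 445 - 1*(-13/86) = 445 + 13/86 = 38283/86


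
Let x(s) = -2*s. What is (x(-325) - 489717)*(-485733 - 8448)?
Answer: 241687619127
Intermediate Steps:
(x(-325) - 489717)*(-485733 - 8448) = (-2*(-325) - 489717)*(-485733 - 8448) = (650 - 489717)*(-494181) = -489067*(-494181) = 241687619127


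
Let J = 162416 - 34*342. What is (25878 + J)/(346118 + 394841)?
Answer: 176666/740959 ≈ 0.23843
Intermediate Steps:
J = 150788 (J = 162416 - 1*11628 = 162416 - 11628 = 150788)
(25878 + J)/(346118 + 394841) = (25878 + 150788)/(346118 + 394841) = 176666/740959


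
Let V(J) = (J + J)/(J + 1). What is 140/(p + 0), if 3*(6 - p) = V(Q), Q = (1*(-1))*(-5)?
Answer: 180/7 ≈ 25.714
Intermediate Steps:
Q = 5 (Q = -1*(-5) = 5)
V(J) = 2*J/(1 + J) (V(J) = (2*J)/(1 + J) = 2*J/(1 + J))
p = 49/9 (p = 6 - 2*5/(3*(1 + 5)) = 6 - 2*5/(3*6) = 6 - 1/3*5/3 = 6 - 5/9 = 49/9 ≈ 5.4444)
140/(p + 0) = 140/(49/9 + 0) = 140/(49/9) = 140*(9/49) = 180/7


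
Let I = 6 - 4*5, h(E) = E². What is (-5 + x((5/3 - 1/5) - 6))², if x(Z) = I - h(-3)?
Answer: 784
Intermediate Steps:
I = -14 (I = 6 - 20 = -14)
x(Z) = -23 (x(Z) = -14 - 1*(-3)² = -14 - 1*9 = -14 - 9 = -23)
(-5 + x((5/3 - 1/5) - 6))² = (-5 - 23)² = (-28)² = 784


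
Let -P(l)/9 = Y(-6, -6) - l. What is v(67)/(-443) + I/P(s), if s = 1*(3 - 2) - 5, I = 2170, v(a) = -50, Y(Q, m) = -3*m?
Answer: -475705/43857 ≈ -10.847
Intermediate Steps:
s = -4 (s = 1*1 - 5 = 1 - 5 = -4)
P(l) = -162 + 9*l (P(l) = -9*(-3*(-6) - l) = -9*(18 - l) = -162 + 9*l)
v(67)/(-443) + I/P(s) = -50/(-443) + 2170/(-162 + 9*(-4)) = -50*(-1/443) + 2170/(-162 - 36) = 50/443 + 2170/(-198) = 50/443 + 2170*(-1/198) = 50/443 - 1085/99 = -475705/43857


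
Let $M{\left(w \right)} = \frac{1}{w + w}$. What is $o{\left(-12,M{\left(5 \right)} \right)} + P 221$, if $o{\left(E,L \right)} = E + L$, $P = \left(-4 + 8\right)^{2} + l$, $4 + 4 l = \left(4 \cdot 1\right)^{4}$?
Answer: $\frac{174471}{10} \approx 17447.0$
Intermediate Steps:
$M{\left(w \right)} = \frac{1}{2 w}$
$l = 63$ ($l = -1 + \frac{\left(4 \cdot 1\right)^{4}}{4} = -1 + \frac{4^{4}}{4} = -1 + \frac{1}{4} \cdot 256 = -1 + 64 = 63$)
$P = 79$ ($P = \left(-4 + 8\right)^{2} + 63 = 4^{2} + 63 = 16 + 63 = 79$)
$o{\left(-12,M{\left(5 \right)} \right)} + P 221 = \left(-12 + \frac{1}{2 \cdot 5}\right) + 79 \cdot 221 = \left(-12 + \frac{1}{2} \cdot \frac{1}{5}\right) + 17459 = \left(-12 + \frac{1}{10}\right) + 17459 = - \frac{119}{10} + 17459 = \frac{174471}{10}$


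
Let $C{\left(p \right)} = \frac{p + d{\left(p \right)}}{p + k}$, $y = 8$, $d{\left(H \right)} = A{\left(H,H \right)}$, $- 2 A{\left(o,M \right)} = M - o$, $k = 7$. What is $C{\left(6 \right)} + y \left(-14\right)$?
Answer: $- \frac{1450}{13} \approx -111.54$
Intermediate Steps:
$A{\left(o,M \right)} = \frac{o}{2} - \frac{M}{2}$ ($A{\left(o,M \right)} = - \frac{M - o}{2} = \frac{o}{2} - \frac{M}{2}$)
$d{\left(H \right)} = 0$ ($d{\left(H \right)} = \frac{H}{2} - \frac{H}{2} = 0$)
$C{\left(p \right)} = \frac{p}{7 + p}$ ($C{\left(p \right)} = \frac{p + 0}{p + 7} = \frac{p}{7 + p}$)
$C{\left(6 \right)} + y \left(-14\right) = \frac{6}{7 + 6} + 8 \left(-14\right) = \frac{6}{13} - 112 = - \frac{1450}{13}$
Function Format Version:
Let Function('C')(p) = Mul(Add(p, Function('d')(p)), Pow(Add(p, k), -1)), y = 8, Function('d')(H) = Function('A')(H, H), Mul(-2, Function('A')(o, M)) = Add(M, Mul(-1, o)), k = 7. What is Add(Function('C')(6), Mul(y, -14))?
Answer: Rational(-1450, 13) ≈ -111.54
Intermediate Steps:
Function('A')(o, M) = Add(Mul(Rational(1, 2), o), Mul(Rational(-1, 2), M)) (Function('A')(o, M) = Mul(Rational(-1, 2), Add(M, Mul(-1, o))) = Add(Mul(Rational(1, 2), o), Mul(Rational(-1, 2), M)))
Function('d')(H) = 0 (Function('d')(H) = Add(Mul(Rational(1, 2), H), Mul(Rational(-1, 2), H)) = 0)
Function('C')(p) = Mul(p, Pow(Add(7, p), -1)) (Function('C')(p) = Mul(Add(p, 0), Pow(Add(p, 7), -1)) = Mul(p, Pow(Add(7, p), -1)))
Add(Function('C')(6), Mul(y, -14)) = Add(Mul(6, Pow(Add(7, 6), -1)), Mul(8, -14)) = Add(Mul(6, Pow(13, -1)), -112) = Add(Mul(6, Rational(1, 13)), -112) = Add(Rational(6, 13), -112) = Rational(-1450, 13)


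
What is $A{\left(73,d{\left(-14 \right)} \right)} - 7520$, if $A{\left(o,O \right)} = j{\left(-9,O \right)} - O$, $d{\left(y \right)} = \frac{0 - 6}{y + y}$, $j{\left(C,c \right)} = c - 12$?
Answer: $-7532$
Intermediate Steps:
$j{\left(C,c \right)} = -12 + c$
$d{\left(y \right)} = - \frac{3}{y}$ ($d{\left(y \right)} = - \frac{6}{2 y} = - 6 \frac{1}{2 y} = - \frac{3}{y}$)
$A{\left(o,O \right)} = -12$ ($A{\left(o,O \right)} = \left(-12 + O\right) - O = -12$)
$A{\left(73,d{\left(-14 \right)} \right)} - 7520 = -12 - 7520 = -7532$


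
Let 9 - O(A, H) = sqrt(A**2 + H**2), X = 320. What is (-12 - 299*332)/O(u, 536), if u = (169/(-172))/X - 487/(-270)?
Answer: 4643011150479360/1492476387240257 + 1735741440*sqrt(25379253908487505)/1492476387240257 ≈ 188.39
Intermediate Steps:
u = 535177/297216 (u = (169/(-172))/320 - 487/(-270) = (169*(-1/172))*(1/320) - 487*(-1/270) = -169/172*1/320 + 487/270 = -169/55040 + 487/270 = 535177/297216 ≈ 1.8006)
O(A, H) = 9 - sqrt(A**2 + H**2)
(-12 - 299*332)/O(u, 536) = (-12 - 299*332)/(9 - sqrt((535177/297216)**2 + 536**2)) = (-12 - 99268)/(9 - sqrt(286414421329/88337350656 + 287296)) = -99280/(9 - sqrt(25379253908487505/88337350656)) = -99280/(9 - sqrt(25379253908487505)/297216)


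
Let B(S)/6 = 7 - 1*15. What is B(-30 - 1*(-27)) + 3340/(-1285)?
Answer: -13004/257 ≈ -50.599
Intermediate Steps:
B(S) = -48 (B(S) = 6*(7 - 1*15) = 6*(7 - 15) = 6*(-8) = -48)
B(-30 - 1*(-27)) + 3340/(-1285) = -48 + 3340/(-1285) = -48 + 3340*(-1/1285) = -48 - 668/257 = -13004/257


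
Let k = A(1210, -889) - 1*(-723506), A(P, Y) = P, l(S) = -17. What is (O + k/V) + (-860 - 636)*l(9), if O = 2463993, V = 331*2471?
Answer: 2036103921641/817901 ≈ 2.4894e+6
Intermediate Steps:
V = 817901
k = 724716 (k = 1210 - 1*(-723506) = 1210 + 723506 = 724716)
(O + k/V) + (-860 - 636)*l(9) = (2463993 + 724716/817901) + (-860 - 636)*(-17) = (2463993 + 724716*(1/817901)) - 1496*(-17) = (2463993 + 724716/817901) + 25432 = 2015303063409/817901 + 25432 = 2036103921641/817901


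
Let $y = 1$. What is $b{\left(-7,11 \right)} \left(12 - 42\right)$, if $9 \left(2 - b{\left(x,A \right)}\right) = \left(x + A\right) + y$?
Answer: $- \frac{130}{3} \approx -43.333$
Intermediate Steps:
$b{\left(x,A \right)} = \frac{17}{9} - \frac{A}{9} - \frac{x}{9}$ ($b{\left(x,A \right)} = 2 - \frac{\left(x + A\right) + 1}{9} = 2 - \frac{\left(A + x\right) + 1}{9} = 2 - \frac{1 + A + x}{9} = 2 - \left(\frac{1}{9} + \frac{A}{9} + \frac{x}{9}\right) = \frac{17}{9} - \frac{A}{9} - \frac{x}{9}$)
$b{\left(-7,11 \right)} \left(12 - 42\right) = \left(\frac{17}{9} - \frac{11}{9} - - \frac{7}{9}\right) \left(12 - 42\right) = \left(\frac{17}{9} - \frac{11}{9} + \frac{7}{9}\right) \left(-30\right) = \frac{13}{9} \left(-30\right) = - \frac{130}{3}$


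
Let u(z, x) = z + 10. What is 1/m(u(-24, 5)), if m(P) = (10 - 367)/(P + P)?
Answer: 4/51 ≈ 0.078431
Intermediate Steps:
u(z, x) = 10 + z
m(P) = -357/(2*P) (m(P) = -357*1/(2*P) = -357/(2*P))
1/m(u(-24, 5)) = 1/(-357/(2*(10 - 24))) = 1/(-357/2/(-14)) = 1/(-357/2*(-1/14)) = 1/(51/4) = 4/51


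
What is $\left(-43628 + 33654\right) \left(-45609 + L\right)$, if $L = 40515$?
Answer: $50807556$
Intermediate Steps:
$\left(-43628 + 33654\right) \left(-45609 + L\right) = \left(-43628 + 33654\right) \left(-45609 + 40515\right) = \left(-9974\right) \left(-5094\right) = 50807556$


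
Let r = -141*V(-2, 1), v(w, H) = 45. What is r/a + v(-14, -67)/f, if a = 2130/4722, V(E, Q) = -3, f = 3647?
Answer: 1214105922/1294685 ≈ 937.76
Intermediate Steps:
a = 355/787 (a = 2130*(1/4722) = 355/787 ≈ 0.45108)
r = 423 (r = -141*(-3) = 423)
r/a + v(-14, -67)/f = 423/(355/787) + 45/3647 = 423*(787/355) + 45*(1/3647) = 332901/355 + 45/3647 = 1214105922/1294685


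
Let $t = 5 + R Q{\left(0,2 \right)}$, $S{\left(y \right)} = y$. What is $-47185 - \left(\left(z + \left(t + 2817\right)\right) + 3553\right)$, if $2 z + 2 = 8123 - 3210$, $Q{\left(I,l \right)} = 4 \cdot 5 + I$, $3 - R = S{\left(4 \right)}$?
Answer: $- \frac{111991}{2} \approx -55996.0$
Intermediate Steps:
$R = -1$ ($R = 3 - 4 = -1$)
$Q{\left(I,l \right)} = 20 + I$
$t = -15$ ($t = 5 - \left(20 + 0\right) = 5 - 20 = -15$)
$z = \frac{4911}{2}$ ($z = -1 + \frac{8123 - 3210}{2} = -1 + \frac{1}{2} \cdot 4913 = -1 + \frac{4913}{2} = \frac{4911}{2} \approx 2455.5$)
$-47185 - \left(\left(z + \left(t + 2817\right)\right) + 3553\right) = -47185 - \left(\left(\frac{4911}{2} + \left(-15 + 2817\right)\right) + 3553\right) = -47185 - \left(\left(\frac{4911}{2} + 2802\right) + 3553\right) = -47185 - \left(\frac{10515}{2} + 3553\right) = -47185 - \frac{17621}{2} = - \frac{111991}{2}$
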